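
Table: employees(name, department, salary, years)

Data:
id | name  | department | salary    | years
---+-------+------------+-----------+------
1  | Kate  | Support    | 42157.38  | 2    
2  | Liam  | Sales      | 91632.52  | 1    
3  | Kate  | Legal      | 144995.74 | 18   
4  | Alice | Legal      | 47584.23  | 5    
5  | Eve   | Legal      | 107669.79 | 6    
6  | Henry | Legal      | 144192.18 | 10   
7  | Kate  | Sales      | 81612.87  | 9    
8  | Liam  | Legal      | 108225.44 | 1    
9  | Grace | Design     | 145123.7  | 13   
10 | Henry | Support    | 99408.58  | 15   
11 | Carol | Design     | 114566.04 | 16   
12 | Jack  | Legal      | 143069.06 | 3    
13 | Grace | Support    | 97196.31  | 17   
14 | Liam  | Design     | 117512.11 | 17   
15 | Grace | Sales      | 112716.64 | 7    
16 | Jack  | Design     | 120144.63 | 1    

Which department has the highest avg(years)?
SELECT department, AVG(years) as val
FROM employees
GROUP BY department
ORDER BY val DESC
LIMIT 1

Result: Design with avg(years) = 11.75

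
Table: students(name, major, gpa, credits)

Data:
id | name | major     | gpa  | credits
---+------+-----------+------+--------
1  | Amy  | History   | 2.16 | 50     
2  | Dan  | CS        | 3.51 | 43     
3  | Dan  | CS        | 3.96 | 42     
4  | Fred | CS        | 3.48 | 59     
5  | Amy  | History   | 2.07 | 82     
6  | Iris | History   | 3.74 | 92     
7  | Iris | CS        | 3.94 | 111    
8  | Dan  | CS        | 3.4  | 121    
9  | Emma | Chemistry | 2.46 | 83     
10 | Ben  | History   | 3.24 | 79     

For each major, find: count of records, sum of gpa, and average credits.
SELECT major,
       COUNT(*) as cnt,
       SUM(gpa) as total_gpa,
       AVG(credits) as avg_credits
FROM students
GROUP BY major

Result:
  CS: 5 records, 18.29 total gpa, 75.20 avg credits
  Chemistry: 1 records, 2.46 total gpa, 83.00 avg credits
  History: 4 records, 11.21 total gpa, 75.75 avg credits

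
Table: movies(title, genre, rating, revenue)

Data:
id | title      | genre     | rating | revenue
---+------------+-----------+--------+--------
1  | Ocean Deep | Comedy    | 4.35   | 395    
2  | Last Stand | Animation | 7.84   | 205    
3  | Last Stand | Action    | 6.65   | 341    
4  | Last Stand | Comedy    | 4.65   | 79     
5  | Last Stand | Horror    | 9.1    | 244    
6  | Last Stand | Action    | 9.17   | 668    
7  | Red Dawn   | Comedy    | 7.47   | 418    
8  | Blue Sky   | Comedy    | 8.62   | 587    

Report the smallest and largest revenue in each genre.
SELECT genre, MIN(revenue), MAX(revenue)
FROM movies
GROUP BY genre

Result:
  Action: min=341, max=668
  Animation: min=205, max=205
  Comedy: min=79, max=587
  Horror: min=244, max=244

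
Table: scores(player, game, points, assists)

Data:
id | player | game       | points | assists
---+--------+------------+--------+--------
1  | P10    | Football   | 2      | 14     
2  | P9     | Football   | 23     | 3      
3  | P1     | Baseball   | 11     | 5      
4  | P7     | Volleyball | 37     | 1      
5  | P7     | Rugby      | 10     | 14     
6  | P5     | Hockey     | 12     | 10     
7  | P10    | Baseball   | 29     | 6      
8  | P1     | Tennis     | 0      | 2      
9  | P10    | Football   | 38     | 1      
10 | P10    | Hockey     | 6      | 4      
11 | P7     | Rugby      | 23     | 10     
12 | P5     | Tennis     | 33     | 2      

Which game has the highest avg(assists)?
SELECT game, AVG(assists) as val
FROM scores
GROUP BY game
ORDER BY val DESC
LIMIT 1

Result: Rugby with avg(assists) = 12.00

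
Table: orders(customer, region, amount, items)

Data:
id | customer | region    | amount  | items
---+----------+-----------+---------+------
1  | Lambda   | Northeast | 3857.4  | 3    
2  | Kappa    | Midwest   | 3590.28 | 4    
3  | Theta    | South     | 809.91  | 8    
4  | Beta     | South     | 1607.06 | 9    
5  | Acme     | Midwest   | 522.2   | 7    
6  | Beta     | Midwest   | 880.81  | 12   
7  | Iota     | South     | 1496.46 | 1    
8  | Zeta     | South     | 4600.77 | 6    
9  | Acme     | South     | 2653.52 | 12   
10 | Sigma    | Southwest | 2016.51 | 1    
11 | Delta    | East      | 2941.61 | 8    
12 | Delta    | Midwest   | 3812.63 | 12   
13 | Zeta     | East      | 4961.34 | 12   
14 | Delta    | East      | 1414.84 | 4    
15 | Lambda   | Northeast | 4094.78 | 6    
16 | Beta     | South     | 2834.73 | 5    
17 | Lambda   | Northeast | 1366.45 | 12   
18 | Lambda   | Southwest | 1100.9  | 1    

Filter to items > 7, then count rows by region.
SELECT region, COUNT(*)
FROM orders
WHERE items > 7
GROUP BY region

Note: WHERE filters rows before grouping.

Result:
  East: 2
  Midwest: 2
  Northeast: 1
  South: 3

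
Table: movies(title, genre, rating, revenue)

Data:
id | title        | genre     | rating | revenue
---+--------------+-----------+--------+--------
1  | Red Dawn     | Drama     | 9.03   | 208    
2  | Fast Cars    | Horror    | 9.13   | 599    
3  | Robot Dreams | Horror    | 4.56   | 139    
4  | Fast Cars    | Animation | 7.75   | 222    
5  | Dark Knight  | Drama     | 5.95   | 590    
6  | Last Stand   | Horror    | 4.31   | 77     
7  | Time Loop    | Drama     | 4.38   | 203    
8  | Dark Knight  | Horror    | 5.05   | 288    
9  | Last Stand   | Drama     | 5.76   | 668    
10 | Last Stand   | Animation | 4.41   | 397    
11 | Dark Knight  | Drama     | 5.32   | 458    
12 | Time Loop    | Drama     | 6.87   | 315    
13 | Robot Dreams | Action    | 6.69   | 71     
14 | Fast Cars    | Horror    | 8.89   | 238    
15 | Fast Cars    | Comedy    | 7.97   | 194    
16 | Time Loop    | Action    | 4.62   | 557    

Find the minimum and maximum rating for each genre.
SELECT genre, MIN(rating), MAX(rating)
FROM movies
GROUP BY genre

Result:
  Action: min=4.62, max=6.69
  Animation: min=4.41, max=7.75
  Comedy: min=7.97, max=7.97
  Drama: min=4.38, max=9.03
  Horror: min=4.31, max=9.13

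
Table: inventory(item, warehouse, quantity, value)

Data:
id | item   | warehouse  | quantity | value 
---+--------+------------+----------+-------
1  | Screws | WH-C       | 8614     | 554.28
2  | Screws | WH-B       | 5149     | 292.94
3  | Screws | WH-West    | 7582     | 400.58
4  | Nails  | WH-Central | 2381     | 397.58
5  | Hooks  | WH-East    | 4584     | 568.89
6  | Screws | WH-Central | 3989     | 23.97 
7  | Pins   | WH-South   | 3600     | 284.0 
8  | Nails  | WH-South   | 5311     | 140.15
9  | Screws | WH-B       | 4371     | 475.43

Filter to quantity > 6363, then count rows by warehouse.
SELECT warehouse, COUNT(*)
FROM inventory
WHERE quantity > 6363
GROUP BY warehouse

Note: WHERE filters rows before grouping.

Result:
  WH-C: 1
  WH-West: 1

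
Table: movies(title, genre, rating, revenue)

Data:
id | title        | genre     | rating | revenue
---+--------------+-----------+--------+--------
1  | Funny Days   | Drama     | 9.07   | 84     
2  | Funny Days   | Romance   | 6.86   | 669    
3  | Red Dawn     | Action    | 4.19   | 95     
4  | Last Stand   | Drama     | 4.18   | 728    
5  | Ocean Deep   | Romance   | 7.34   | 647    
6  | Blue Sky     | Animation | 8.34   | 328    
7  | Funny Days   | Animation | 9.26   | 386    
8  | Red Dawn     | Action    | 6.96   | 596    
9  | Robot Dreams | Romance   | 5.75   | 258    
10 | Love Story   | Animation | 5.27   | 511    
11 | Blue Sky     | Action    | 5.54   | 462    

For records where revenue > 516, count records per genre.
SELECT genre, COUNT(*)
FROM movies
WHERE revenue > 516
GROUP BY genre

Note: WHERE filters rows before grouping.

Result:
  Action: 1
  Drama: 1
  Romance: 2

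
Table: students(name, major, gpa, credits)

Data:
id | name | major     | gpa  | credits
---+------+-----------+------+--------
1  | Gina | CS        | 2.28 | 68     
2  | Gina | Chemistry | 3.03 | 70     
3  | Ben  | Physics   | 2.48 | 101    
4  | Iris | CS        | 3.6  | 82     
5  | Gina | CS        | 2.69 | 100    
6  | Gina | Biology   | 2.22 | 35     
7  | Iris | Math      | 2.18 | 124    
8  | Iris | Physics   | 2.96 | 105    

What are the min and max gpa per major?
SELECT major, MIN(gpa), MAX(gpa)
FROM students
GROUP BY major

Result:
  Biology: min=2.22, max=2.22
  CS: min=2.28, max=3.60
  Chemistry: min=3.03, max=3.03
  Math: min=2.18, max=2.18
  Physics: min=2.48, max=2.96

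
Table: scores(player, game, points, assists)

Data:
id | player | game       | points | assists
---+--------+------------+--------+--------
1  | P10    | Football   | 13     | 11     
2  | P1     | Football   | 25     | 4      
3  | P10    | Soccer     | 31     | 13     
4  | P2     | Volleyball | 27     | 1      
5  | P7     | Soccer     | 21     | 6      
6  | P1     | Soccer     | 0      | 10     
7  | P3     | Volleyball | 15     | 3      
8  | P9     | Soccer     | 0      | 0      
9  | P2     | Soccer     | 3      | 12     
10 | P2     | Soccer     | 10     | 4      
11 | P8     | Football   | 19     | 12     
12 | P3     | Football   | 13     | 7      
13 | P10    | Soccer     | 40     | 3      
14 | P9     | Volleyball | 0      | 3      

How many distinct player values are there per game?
SELECT game, COUNT(DISTINCT player)
FROM scores
GROUP BY game

Result:
  Football: 4 distinct
  Soccer: 5 distinct
  Volleyball: 3 distinct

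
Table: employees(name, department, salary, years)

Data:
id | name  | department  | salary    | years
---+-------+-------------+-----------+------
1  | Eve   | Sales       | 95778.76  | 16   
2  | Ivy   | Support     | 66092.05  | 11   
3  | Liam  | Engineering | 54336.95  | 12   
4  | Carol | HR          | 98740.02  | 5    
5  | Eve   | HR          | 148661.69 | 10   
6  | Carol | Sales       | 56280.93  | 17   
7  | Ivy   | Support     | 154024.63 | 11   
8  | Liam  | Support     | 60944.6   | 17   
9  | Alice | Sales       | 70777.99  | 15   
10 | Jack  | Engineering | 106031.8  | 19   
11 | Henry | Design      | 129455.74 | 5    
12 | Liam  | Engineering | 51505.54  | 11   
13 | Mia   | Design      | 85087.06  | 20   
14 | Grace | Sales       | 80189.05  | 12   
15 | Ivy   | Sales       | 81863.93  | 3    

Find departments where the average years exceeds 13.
SELECT department, AVG(years)
FROM employees
GROUP BY department
HAVING AVG(years) > 13

Result:
  Engineering: avg=14.00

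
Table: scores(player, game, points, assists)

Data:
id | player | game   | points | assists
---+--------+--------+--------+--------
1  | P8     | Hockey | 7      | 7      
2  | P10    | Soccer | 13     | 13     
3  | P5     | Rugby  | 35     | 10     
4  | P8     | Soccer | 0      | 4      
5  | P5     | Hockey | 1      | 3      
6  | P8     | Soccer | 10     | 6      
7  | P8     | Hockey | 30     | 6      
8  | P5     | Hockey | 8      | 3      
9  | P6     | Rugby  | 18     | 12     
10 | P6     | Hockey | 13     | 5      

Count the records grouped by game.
SELECT game, COUNT(*) as count
FROM scores
GROUP BY game

Result:
  Hockey: 5
  Rugby: 2
  Soccer: 3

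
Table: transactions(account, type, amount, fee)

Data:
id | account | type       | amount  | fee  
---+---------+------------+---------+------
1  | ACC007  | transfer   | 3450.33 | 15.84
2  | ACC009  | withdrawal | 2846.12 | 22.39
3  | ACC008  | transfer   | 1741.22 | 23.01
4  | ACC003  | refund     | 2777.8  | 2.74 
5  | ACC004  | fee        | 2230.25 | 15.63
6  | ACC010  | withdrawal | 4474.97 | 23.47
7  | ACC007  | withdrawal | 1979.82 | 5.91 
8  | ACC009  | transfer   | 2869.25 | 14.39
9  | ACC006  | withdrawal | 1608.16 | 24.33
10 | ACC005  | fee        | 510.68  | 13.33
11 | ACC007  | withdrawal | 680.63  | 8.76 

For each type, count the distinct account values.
SELECT type, COUNT(DISTINCT account)
FROM transactions
GROUP BY type

Result:
  fee: 2 distinct
  refund: 1 distinct
  transfer: 3 distinct
  withdrawal: 4 distinct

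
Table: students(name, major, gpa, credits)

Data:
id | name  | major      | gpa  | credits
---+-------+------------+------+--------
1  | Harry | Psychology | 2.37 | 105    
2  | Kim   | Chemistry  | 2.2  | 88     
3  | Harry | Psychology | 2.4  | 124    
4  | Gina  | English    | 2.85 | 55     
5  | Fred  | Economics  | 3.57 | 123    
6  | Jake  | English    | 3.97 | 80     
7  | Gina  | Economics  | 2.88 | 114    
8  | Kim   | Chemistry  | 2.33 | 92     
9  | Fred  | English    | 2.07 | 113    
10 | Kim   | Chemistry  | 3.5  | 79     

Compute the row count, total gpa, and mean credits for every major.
SELECT major,
       COUNT(*) as cnt,
       SUM(gpa) as total_gpa,
       AVG(credits) as avg_credits
FROM students
GROUP BY major

Result:
  Chemistry: 3 records, 8.03 total gpa, 86.33 avg credits
  Economics: 2 records, 6.45 total gpa, 118.50 avg credits
  English: 3 records, 8.89 total gpa, 82.67 avg credits
  Psychology: 2 records, 4.77 total gpa, 114.50 avg credits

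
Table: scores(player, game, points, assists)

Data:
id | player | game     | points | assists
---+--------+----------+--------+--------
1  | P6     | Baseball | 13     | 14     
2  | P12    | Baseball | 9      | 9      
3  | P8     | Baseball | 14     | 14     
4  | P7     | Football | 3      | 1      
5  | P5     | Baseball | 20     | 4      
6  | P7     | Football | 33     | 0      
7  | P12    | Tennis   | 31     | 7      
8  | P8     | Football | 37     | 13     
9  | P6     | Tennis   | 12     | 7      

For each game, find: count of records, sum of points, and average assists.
SELECT game,
       COUNT(*) as cnt,
       SUM(points) as total_points,
       AVG(assists) as avg_assists
FROM scores
GROUP BY game

Result:
  Baseball: 4 records, 56 total points, 10.25 avg assists
  Football: 3 records, 73 total points, 4.67 avg assists
  Tennis: 2 records, 43 total points, 7.00 avg assists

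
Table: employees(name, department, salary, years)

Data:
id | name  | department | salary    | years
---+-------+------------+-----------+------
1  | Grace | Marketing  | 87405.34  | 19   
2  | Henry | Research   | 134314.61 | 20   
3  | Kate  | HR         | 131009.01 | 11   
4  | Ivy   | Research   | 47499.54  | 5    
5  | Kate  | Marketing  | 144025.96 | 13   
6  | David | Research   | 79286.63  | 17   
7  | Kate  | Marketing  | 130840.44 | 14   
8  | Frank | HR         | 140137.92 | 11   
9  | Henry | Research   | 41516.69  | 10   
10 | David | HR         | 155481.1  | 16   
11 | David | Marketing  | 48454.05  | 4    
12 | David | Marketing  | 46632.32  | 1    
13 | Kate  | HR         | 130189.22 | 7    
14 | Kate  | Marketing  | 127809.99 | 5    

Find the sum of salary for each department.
SELECT department, SUM(salary) as result
FROM employees
GROUP BY department

Result:
  HR: 556817.25
  Marketing: 585168.10
  Research: 302617.47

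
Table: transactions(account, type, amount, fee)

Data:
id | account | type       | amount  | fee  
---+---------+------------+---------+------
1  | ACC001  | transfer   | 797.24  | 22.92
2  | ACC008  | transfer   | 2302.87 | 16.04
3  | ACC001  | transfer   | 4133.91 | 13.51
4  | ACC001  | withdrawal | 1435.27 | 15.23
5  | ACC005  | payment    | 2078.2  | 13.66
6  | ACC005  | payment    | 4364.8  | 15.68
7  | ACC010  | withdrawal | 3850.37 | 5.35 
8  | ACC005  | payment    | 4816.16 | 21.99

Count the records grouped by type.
SELECT type, COUNT(*) as count
FROM transactions
GROUP BY type

Result:
  payment: 3
  transfer: 3
  withdrawal: 2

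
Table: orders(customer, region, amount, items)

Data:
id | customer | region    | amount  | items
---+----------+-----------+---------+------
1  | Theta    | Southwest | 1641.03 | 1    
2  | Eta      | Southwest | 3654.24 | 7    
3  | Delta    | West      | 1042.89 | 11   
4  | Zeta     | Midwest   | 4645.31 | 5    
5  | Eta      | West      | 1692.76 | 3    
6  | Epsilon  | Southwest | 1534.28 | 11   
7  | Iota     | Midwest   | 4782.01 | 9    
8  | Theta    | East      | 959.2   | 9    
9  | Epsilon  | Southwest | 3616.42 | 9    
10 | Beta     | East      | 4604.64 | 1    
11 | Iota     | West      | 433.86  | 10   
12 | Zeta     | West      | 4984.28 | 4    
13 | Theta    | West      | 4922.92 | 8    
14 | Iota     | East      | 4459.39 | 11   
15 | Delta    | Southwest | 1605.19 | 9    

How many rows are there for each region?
SELECT region, COUNT(*) as count
FROM orders
GROUP BY region

Result:
  East: 3
  Midwest: 2
  Southwest: 5
  West: 5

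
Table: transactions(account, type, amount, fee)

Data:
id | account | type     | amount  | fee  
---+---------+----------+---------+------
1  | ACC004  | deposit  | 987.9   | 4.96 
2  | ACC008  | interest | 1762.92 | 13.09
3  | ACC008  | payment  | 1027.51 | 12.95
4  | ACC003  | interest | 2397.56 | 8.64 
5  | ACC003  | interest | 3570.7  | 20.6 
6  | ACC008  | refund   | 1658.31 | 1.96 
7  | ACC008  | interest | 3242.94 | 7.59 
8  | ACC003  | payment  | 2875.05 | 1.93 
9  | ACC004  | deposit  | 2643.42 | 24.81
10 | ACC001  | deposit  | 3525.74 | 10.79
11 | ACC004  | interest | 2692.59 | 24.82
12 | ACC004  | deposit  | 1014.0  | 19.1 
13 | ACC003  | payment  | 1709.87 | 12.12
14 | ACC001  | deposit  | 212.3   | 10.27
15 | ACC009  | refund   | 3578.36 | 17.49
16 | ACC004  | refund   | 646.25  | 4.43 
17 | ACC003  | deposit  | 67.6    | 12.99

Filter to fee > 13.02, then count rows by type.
SELECT type, COUNT(*)
FROM transactions
WHERE fee > 13.02
GROUP BY type

Note: WHERE filters rows before grouping.

Result:
  deposit: 2
  interest: 3
  refund: 1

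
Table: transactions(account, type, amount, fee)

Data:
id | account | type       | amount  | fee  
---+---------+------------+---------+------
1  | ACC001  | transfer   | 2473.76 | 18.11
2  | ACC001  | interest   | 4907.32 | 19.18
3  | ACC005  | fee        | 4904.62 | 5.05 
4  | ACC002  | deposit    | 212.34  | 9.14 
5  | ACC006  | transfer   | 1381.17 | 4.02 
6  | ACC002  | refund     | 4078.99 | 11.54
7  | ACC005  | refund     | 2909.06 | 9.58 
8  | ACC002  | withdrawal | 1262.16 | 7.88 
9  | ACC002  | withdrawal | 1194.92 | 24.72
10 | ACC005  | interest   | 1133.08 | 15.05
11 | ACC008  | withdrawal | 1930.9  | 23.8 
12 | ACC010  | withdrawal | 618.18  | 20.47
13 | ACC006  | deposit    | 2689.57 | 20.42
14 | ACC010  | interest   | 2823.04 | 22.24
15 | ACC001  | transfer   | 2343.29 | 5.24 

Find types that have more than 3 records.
SELECT type, COUNT(*) as cnt
FROM transactions
GROUP BY type
HAVING COUNT(*) > 3

Result:
  withdrawal: 4

Note: HAVING filters groups after aggregation, WHERE filters rows before.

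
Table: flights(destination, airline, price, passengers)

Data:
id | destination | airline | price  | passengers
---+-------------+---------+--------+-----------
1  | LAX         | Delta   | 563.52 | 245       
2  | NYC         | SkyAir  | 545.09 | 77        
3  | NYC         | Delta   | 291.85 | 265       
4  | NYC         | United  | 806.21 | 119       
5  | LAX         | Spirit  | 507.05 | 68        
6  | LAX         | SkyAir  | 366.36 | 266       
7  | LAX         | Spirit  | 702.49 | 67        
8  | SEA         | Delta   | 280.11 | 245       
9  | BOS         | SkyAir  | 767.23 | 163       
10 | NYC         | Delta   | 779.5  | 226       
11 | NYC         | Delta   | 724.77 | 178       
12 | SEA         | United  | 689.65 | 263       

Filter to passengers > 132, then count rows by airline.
SELECT airline, COUNT(*)
FROM flights
WHERE passengers > 132
GROUP BY airline

Note: WHERE filters rows before grouping.

Result:
  Delta: 5
  SkyAir: 2
  United: 1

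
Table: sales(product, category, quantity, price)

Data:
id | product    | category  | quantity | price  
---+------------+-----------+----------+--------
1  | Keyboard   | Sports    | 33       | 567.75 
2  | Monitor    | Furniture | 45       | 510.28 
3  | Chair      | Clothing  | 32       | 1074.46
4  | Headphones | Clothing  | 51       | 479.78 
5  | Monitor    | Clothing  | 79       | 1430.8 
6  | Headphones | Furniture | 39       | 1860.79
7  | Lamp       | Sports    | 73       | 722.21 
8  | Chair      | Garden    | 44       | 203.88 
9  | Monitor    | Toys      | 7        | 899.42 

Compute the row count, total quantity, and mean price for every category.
SELECT category,
       COUNT(*) as cnt,
       SUM(quantity) as total_quantity,
       AVG(price) as avg_price
FROM sales
GROUP BY category

Result:
  Clothing: 3 records, 162 total quantity, 995.01 avg price
  Furniture: 2 records, 84 total quantity, 1185.54 avg price
  Garden: 1 records, 44 total quantity, 203.88 avg price
  Sports: 2 records, 106 total quantity, 644.98 avg price
  Toys: 1 records, 7 total quantity, 899.42 avg price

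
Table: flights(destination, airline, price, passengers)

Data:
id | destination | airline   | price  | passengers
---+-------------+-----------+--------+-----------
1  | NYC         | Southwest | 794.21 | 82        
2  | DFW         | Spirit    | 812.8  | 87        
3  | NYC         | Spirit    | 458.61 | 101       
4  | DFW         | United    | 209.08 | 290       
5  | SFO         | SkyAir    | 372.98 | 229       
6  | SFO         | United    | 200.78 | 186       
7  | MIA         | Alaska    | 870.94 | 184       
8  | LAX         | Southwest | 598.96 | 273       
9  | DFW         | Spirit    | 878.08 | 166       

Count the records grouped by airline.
SELECT airline, COUNT(*) as count
FROM flights
GROUP BY airline

Result:
  Alaska: 1
  SkyAir: 1
  Southwest: 2
  Spirit: 3
  United: 2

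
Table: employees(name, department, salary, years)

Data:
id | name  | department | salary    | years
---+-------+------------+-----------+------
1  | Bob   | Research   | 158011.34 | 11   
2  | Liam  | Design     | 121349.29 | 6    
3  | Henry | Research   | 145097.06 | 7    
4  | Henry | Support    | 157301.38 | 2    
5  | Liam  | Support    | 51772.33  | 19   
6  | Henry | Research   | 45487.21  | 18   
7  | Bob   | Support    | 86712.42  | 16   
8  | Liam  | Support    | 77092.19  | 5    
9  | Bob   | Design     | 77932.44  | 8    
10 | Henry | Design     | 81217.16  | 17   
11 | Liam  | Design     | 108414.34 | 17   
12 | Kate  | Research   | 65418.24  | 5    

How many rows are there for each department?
SELECT department, COUNT(*) as count
FROM employees
GROUP BY department

Result:
  Design: 4
  Research: 4
  Support: 4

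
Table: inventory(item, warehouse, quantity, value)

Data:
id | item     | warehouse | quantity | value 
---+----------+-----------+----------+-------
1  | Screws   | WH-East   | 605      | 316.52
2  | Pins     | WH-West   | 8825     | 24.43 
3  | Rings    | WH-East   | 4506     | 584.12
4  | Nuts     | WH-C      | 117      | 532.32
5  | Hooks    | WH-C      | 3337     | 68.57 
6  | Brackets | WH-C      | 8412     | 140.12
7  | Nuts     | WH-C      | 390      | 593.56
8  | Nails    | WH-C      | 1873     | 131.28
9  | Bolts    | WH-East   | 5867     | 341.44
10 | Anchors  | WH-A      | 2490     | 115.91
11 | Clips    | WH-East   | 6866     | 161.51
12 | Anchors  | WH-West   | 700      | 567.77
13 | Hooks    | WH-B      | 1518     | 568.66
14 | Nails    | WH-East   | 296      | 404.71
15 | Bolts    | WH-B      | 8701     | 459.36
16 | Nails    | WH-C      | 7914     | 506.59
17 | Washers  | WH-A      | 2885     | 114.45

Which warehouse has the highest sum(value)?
SELECT warehouse, SUM(value) as val
FROM inventory
GROUP BY warehouse
ORDER BY val DESC
LIMIT 1

Result: WH-C with sum(value) = 1972.44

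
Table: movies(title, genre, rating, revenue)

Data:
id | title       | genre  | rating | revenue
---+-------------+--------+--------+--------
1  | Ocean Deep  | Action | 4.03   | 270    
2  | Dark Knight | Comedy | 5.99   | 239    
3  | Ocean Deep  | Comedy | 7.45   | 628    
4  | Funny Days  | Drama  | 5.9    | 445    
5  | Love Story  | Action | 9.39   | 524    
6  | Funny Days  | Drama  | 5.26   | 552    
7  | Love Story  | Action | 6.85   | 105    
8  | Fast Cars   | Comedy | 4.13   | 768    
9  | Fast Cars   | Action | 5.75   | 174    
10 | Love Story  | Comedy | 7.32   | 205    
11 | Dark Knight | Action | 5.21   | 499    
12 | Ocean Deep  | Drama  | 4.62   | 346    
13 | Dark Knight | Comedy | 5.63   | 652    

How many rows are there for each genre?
SELECT genre, COUNT(*) as count
FROM movies
GROUP BY genre

Result:
  Action: 5
  Comedy: 5
  Drama: 3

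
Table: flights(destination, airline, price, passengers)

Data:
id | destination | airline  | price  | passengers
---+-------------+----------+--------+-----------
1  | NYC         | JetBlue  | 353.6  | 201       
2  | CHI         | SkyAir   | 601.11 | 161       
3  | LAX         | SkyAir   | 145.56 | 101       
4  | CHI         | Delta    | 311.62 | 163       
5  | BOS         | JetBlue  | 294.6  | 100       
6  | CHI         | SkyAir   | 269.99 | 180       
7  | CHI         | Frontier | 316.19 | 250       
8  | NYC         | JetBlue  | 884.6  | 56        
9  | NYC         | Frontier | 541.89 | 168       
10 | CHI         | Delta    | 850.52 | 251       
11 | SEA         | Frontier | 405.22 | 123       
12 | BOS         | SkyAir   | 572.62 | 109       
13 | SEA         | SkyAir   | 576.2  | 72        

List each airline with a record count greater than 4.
SELECT airline, COUNT(*) as cnt
FROM flights
GROUP BY airline
HAVING COUNT(*) > 4

Result:
  SkyAir: 5

Note: HAVING filters groups after aggregation, WHERE filters rows before.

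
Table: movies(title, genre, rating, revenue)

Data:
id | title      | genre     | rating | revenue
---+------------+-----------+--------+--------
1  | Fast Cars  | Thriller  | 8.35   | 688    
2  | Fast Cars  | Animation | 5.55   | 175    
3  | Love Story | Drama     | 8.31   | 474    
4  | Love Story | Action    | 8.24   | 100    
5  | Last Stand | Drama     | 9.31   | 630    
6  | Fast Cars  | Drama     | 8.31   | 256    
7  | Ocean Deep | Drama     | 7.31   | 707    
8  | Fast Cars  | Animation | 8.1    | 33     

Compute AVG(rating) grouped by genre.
SELECT genre, AVG(rating) as result
FROM movies
GROUP BY genre

Result:
  Action: 8.24
  Animation: 6.83
  Drama: 8.31
  Thriller: 8.35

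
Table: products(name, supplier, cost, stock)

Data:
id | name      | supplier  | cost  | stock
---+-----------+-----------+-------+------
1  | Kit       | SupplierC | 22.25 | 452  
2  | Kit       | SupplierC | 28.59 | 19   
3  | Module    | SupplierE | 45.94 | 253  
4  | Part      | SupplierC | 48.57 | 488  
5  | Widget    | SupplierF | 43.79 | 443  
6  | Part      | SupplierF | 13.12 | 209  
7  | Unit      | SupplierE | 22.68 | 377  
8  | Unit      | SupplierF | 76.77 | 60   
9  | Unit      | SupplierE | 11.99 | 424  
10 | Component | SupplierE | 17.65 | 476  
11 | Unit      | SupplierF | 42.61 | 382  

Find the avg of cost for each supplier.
SELECT supplier, AVG(cost) as result
FROM products
GROUP BY supplier

Result:
  SupplierC: 33.14
  SupplierE: 24.57
  SupplierF: 44.07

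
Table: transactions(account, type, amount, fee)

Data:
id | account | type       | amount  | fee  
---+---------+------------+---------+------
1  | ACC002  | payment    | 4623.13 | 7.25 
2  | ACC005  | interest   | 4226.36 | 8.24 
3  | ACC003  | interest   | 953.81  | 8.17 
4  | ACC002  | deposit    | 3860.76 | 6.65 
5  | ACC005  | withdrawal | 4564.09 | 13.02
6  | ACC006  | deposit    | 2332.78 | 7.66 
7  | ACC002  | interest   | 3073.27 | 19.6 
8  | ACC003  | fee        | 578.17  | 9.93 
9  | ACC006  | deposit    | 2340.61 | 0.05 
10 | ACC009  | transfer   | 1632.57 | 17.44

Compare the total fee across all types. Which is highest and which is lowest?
SELECT type, SUM(fee)
FROM transactions
GROUP BY type
ORDER BY SUM(fee)

All groups:
  payment: 7.25
  fee: 9.93
  withdrawal: 13.02
  deposit: 14.36
  transfer: 17.44
  interest: 36.01

Highest: interest (36.01)
Lowest: payment (7.25)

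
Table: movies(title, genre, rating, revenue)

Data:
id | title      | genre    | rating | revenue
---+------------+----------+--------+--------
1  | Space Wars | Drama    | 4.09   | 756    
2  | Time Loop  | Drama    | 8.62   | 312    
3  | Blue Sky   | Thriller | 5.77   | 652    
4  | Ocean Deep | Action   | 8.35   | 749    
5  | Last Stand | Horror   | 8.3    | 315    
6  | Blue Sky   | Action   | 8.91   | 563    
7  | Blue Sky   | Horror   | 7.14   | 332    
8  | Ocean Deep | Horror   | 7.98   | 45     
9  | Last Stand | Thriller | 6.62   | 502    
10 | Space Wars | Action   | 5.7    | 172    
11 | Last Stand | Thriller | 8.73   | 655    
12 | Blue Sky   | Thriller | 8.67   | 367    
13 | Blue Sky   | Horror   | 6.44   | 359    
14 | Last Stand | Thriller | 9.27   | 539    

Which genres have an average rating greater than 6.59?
SELECT genre, AVG(rating)
FROM movies
GROUP BY genre
HAVING AVG(rating) > 6.59

Result:
  Action: avg=7.65
  Horror: avg=7.47
  Thriller: avg=7.81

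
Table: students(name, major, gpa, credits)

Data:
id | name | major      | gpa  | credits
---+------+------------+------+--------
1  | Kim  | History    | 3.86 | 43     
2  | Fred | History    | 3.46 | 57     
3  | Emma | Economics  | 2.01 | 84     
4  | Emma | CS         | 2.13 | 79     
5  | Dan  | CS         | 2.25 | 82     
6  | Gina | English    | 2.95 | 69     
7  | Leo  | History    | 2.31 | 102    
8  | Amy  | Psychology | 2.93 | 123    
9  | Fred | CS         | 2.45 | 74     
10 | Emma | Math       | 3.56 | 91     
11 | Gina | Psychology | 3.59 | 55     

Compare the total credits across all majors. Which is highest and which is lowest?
SELECT major, SUM(credits)
FROM students
GROUP BY major
ORDER BY SUM(credits)

All groups:
  English: 69
  Economics: 84
  Math: 91
  Psychology: 178
  History: 202
  CS: 235

Highest: CS (235)
Lowest: English (69)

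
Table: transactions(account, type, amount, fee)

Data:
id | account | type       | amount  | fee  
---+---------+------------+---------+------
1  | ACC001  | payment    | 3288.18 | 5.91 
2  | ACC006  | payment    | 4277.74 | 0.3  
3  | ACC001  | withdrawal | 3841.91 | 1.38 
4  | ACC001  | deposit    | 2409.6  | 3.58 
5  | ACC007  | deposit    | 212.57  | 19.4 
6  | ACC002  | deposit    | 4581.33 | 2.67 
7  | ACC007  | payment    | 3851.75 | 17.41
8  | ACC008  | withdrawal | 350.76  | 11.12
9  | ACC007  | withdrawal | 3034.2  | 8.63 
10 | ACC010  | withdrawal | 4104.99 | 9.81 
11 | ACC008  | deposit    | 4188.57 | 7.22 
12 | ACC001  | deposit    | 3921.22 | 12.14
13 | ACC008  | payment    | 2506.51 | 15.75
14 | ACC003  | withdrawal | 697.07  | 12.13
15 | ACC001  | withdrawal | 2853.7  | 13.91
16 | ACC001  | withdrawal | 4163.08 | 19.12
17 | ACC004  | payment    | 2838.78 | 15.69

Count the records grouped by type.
SELECT type, COUNT(*) as count
FROM transactions
GROUP BY type

Result:
  deposit: 5
  payment: 5
  withdrawal: 7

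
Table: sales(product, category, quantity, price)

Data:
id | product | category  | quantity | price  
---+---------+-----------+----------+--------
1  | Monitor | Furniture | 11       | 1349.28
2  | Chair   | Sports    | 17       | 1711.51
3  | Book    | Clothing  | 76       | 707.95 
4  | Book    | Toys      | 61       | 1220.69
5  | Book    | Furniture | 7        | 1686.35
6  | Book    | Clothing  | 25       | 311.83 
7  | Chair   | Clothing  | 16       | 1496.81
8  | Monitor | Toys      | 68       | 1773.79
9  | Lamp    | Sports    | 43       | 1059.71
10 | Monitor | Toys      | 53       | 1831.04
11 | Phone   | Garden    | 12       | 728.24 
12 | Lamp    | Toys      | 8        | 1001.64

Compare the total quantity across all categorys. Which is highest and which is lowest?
SELECT category, SUM(quantity)
FROM sales
GROUP BY category
ORDER BY SUM(quantity)

All groups:
  Garden: 12
  Furniture: 18
  Sports: 60
  Clothing: 117
  Toys: 190

Highest: Toys (190)
Lowest: Garden (12)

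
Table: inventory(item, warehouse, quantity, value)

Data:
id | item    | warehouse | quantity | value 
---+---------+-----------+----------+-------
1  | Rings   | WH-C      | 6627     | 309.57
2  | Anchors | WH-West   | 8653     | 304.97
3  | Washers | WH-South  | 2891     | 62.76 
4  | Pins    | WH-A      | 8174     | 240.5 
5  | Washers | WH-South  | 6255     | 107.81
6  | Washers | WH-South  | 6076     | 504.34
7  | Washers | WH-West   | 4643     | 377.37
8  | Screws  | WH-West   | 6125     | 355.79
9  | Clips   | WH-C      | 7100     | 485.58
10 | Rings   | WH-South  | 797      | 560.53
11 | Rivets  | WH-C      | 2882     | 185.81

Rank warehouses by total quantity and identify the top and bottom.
SELECT warehouse, SUM(quantity)
FROM inventory
GROUP BY warehouse
ORDER BY SUM(quantity)

All groups:
  WH-A: 8174
  WH-South: 16019
  WH-C: 16609
  WH-West: 19421

Highest: WH-West (19421)
Lowest: WH-A (8174)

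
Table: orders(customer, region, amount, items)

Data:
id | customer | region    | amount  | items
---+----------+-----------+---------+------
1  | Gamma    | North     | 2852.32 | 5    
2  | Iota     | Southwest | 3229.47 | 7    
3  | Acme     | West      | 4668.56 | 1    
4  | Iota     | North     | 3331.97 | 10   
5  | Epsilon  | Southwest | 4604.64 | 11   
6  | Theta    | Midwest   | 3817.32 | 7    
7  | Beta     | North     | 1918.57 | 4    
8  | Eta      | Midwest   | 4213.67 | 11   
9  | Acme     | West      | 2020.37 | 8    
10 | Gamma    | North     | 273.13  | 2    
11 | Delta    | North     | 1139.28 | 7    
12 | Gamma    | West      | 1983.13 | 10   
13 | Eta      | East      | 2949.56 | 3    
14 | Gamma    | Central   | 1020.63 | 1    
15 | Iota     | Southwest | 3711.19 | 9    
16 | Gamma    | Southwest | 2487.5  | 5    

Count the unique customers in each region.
SELECT region, COUNT(DISTINCT customer)
FROM orders
GROUP BY region

Result:
  Central: 1 distinct
  East: 1 distinct
  Midwest: 2 distinct
  North: 4 distinct
  Southwest: 3 distinct
  West: 2 distinct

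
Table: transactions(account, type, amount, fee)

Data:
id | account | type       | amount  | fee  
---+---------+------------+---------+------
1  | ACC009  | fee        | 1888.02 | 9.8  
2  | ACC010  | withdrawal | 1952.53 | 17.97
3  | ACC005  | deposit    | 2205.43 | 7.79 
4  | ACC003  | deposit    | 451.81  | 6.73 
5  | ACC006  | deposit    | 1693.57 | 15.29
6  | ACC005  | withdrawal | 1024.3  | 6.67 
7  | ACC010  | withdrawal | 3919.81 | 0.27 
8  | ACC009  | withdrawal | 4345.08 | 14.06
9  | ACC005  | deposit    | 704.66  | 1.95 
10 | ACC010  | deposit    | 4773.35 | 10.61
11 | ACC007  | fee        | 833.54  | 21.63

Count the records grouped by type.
SELECT type, COUNT(*) as count
FROM transactions
GROUP BY type

Result:
  deposit: 5
  fee: 2
  withdrawal: 4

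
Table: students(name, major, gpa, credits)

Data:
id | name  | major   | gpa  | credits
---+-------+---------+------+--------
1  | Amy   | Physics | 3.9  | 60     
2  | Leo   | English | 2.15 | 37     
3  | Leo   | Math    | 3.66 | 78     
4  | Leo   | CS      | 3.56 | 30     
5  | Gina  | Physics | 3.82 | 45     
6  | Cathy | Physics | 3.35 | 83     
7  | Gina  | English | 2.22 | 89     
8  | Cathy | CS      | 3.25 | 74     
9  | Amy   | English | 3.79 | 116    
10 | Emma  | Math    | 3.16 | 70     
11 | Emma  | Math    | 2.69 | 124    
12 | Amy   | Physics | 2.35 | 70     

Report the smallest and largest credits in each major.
SELECT major, MIN(credits), MAX(credits)
FROM students
GROUP BY major

Result:
  CS: min=30, max=74
  English: min=37, max=116
  Math: min=70, max=124
  Physics: min=45, max=83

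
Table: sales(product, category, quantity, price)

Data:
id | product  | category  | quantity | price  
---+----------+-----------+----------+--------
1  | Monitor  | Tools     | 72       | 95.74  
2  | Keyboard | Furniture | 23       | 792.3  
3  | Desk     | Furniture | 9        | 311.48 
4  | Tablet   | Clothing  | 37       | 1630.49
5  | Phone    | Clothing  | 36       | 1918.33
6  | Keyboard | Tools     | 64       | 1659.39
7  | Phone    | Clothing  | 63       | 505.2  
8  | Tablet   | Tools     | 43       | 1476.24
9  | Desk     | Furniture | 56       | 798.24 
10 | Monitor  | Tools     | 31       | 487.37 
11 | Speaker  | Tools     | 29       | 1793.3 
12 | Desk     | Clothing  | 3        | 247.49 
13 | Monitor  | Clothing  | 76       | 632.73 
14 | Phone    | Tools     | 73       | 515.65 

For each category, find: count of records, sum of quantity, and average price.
SELECT category,
       COUNT(*) as cnt,
       SUM(quantity) as total_quantity,
       AVG(price) as avg_price
FROM sales
GROUP BY category

Result:
  Clothing: 5 records, 215 total quantity, 986.85 avg price
  Furniture: 3 records, 88 total quantity, 634.01 avg price
  Tools: 6 records, 312 total quantity, 1004.62 avg price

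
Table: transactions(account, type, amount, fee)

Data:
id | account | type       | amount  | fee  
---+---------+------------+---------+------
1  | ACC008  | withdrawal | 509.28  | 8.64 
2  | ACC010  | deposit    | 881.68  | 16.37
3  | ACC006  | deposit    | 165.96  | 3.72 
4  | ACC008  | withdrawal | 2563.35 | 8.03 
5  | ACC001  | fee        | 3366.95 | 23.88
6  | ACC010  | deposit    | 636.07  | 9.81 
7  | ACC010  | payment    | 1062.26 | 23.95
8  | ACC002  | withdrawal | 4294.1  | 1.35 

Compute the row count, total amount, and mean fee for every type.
SELECT type,
       COUNT(*) as cnt,
       SUM(amount) as total_amount,
       AVG(fee) as avg_fee
FROM transactions
GROUP BY type

Result:
  deposit: 3 records, 1683.71 total amount, 9.97 avg fee
  fee: 1 records, 3366.95 total amount, 23.88 avg fee
  payment: 1 records, 1062.26 total amount, 23.95 avg fee
  withdrawal: 3 records, 7366.73 total amount, 6.01 avg fee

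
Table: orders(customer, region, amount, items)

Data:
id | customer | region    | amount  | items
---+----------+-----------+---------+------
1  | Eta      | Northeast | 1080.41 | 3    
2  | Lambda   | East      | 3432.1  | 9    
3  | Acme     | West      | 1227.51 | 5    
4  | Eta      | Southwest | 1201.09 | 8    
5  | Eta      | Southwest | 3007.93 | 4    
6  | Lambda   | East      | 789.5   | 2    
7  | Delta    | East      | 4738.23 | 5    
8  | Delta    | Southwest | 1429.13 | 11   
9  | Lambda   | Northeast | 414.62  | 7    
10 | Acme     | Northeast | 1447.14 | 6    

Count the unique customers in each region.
SELECT region, COUNT(DISTINCT customer)
FROM orders
GROUP BY region

Result:
  East: 2 distinct
  Northeast: 3 distinct
  Southwest: 2 distinct
  West: 1 distinct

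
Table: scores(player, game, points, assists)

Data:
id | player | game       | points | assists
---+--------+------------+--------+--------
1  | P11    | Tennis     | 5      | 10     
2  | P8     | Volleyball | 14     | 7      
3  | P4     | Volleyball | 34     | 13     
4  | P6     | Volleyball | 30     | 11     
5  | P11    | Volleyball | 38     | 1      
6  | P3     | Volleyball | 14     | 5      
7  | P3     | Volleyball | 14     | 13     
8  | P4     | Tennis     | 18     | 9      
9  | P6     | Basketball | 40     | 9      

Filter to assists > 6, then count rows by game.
SELECT game, COUNT(*)
FROM scores
WHERE assists > 6
GROUP BY game

Note: WHERE filters rows before grouping.

Result:
  Basketball: 1
  Tennis: 2
  Volleyball: 4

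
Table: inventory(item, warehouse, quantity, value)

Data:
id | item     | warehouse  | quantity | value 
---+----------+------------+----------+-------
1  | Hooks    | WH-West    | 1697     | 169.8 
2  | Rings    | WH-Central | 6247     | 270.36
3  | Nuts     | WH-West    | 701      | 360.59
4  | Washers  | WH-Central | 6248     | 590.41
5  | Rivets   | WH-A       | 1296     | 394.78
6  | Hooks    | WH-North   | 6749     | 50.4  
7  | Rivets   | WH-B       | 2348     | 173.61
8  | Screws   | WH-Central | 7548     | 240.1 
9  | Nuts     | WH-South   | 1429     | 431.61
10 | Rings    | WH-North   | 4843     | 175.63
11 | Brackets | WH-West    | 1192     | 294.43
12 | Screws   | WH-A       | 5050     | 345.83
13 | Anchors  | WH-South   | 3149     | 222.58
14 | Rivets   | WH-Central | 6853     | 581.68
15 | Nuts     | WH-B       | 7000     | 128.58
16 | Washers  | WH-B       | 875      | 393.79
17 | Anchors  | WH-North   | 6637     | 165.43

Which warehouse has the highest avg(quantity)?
SELECT warehouse, AVG(quantity) as val
FROM inventory
GROUP BY warehouse
ORDER BY val DESC
LIMIT 1

Result: WH-Central with avg(quantity) = 6724.00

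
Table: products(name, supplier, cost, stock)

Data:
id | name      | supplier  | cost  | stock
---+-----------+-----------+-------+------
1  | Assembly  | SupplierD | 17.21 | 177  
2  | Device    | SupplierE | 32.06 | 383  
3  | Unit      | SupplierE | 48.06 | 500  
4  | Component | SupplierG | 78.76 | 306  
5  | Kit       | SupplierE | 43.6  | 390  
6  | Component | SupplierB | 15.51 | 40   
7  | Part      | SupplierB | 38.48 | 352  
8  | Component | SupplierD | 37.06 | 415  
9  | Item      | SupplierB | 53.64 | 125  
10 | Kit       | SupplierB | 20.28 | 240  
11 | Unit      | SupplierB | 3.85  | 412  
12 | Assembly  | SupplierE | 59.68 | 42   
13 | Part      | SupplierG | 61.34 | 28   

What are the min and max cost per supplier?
SELECT supplier, MIN(cost), MAX(cost)
FROM products
GROUP BY supplier

Result:
  SupplierB: min=3.85, max=53.64
  SupplierD: min=17.21, max=37.06
  SupplierE: min=32.06, max=59.68
  SupplierG: min=61.34, max=78.76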